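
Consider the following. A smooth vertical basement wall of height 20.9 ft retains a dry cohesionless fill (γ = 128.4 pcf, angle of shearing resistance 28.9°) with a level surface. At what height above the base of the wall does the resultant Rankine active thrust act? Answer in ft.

K_a = 0.3484.
The pressure distribution is triangular, so the resultant acts at H/3 above the base = 20.9/3 = 6.967 ft.

6.97 ft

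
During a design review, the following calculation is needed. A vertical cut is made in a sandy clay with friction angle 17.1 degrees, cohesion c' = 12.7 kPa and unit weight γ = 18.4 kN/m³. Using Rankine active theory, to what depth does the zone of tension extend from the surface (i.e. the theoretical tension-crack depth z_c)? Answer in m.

1.87 m

K_a = tan²(45° − 17.1°/2) = 0.5455; √K_a = 0.7386.
The active pressure is zero where K_a γ z = 2c√K_a, so z_c = 2c/(γ√K_a) = 2×12.7/(18.4×0.7386) = 1.869 m.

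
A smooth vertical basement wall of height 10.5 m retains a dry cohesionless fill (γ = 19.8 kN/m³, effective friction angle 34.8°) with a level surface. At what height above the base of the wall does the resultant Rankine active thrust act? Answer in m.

3.50 m

K_a = 0.2733.
The pressure distribution is triangular, so the resultant acts at H/3 above the base = 10.5/3 = 3.500 m.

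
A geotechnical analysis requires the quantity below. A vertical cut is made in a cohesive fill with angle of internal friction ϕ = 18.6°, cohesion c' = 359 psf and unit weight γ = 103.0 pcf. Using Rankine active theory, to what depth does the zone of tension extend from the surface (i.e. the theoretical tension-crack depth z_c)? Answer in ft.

K_a = tan²(45° − 18.6°/2) = 0.5163; √K_a = 0.7186.
The active pressure is zero where K_a γ z = 2c√K_a, so z_c = 2c/(γ√K_a) = 2×359/(103.0×0.7186) = 9.701 ft.

9.70 ft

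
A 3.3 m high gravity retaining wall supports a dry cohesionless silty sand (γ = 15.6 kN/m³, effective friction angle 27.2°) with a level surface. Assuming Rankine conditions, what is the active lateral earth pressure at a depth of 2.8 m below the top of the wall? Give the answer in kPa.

K_a = (1 − sin φ)/(1 + sin φ) = 0.3726.
σ_h = K_a γ z = 0.3726 × 15.6 × 2.8 = 16.27 kPa.

16.3 kPa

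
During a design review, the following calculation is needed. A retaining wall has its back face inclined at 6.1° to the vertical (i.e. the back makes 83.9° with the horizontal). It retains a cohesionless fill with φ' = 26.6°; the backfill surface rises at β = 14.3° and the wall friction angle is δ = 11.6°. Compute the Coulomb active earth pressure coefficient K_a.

0.494

K_a = sin²(α+φ) / [sin²α · sin(α−δ) · (1 + √{sin(φ+δ)sin(φ−β) / (sin(α−δ)sin(α+β))})²].
With α = 83.9°, φ = 26.6°, δ = 11.6°, β = 14.3°: K_a = 0.4936.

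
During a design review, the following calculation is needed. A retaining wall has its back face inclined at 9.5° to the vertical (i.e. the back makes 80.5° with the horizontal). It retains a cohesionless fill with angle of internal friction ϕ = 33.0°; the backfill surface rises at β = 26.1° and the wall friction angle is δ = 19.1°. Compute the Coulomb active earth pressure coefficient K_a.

0.552

K_a = sin²(α+φ) / [sin²α · sin(α−δ) · (1 + √{sin(φ+δ)sin(φ−β) / (sin(α−δ)sin(α+β))})²].
With α = 80.5°, φ = 33.0°, δ = 19.1°, β = 26.1°: K_a = 0.5520.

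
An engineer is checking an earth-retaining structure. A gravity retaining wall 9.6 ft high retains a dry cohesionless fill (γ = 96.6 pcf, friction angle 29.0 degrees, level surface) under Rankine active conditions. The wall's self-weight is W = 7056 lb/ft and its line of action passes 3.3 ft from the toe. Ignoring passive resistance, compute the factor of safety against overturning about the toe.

4.71

K_a = tan²(45° − 29.0°/2) = 0.3470.
P_a = ½K_aγH² = 0.5×0.3470×96.6×9.6² = 1544 lb/ft, acting at H/3 = 3.200 ft above the base.
Overturning moment M_o = P_a × H/3 = 1544 × 3.200 = 4942.
Resisting moment M_r = W × 3.3 = 7056 × 3.3 = 23280.
FS_overturning = M_r/M_o = 23280/4942 = 4.711.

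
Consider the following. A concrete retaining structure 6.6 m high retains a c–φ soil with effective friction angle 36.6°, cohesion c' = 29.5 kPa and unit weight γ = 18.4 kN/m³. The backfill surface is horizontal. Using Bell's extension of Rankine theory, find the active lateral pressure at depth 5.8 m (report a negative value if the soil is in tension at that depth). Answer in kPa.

-2.68 kPa

K_a = (1 − sin φ)/(1 + sin φ) = 0.2530.
σ_a = K_a γ z − 2c√K_a = 0.2530×18.4×5.8 − 2×29.5×0.5029 = -2.678 kPa.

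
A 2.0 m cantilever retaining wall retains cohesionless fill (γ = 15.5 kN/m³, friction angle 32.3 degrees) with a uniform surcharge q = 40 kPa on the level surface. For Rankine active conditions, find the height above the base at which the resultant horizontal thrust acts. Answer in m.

0.907 m

K_a = 0.3035.
Triangular part P₁ = ½K_aγH² = 9.408 at H/3 = 0.6667 m; rectangular part P₂ = K_a q H = 24.28 at H/2 = 1.000 m.
ȳ = (P₁·0.6667 + P₂·1.000)/(P₁+P₂) = 0.9069 m.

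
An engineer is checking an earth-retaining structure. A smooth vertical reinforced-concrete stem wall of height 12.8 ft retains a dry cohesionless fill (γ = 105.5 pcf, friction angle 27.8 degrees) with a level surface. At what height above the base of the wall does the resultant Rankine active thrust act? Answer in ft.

4.27 ft

K_a = 0.3639.
The pressure distribution is triangular, so the resultant acts at H/3 above the base = 12.8/3 = 4.267 ft.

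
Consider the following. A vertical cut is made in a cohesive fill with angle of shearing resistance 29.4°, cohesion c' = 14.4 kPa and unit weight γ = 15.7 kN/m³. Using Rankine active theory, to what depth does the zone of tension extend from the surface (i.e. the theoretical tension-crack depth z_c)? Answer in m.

K_a = tan²(45° − 29.4°/2) = 0.3415; √K_a = 0.5844.
The active pressure is zero where K_a γ z = 2c√K_a, so z_c = 2c/(γ√K_a) = 2×14.4/(15.7×0.5844) = 3.139 m.

3.14 m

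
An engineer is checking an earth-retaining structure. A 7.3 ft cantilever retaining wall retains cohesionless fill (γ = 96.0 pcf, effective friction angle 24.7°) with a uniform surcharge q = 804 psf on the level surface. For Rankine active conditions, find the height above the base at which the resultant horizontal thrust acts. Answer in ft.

K_a = 0.4106.
Triangular part P₁ = ½K_aγH² = 1050 at H/3 = 2.433 ft; rectangular part P₂ = K_a q H = 2410 at H/2 = 3.650 ft.
ȳ = (P₁·2.433 + P₂·3.650)/(P₁+P₂) = 3.281 ft.

3.28 ft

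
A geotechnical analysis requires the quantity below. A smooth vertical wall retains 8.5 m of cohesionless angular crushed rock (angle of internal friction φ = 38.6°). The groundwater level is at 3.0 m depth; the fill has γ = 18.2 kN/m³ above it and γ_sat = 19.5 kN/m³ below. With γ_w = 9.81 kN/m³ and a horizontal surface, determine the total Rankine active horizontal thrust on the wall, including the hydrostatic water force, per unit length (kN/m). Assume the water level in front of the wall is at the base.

271 kN/m

K_a = tan²(45° − φ/2) = 0.2316.
γ' = 19.5 − 9.81 = 9.690 kN/m³. Depth below WT = 5.5 m.
σ'_h at WT = K_a γ d_w = 12.65 kPa; at base = 12.65 + K_a γ' × 5.5 = 24.99 kPa.
P₁ (0–3.0 m) = ½×12.65×3.0 = 18.97. P₂ (3.0–8.5 m) = ½(12.65+24.99)×5.5 = 103.5.
P_w = ½ γ_w h₂² = 0.5×9.81×5.5² = 148.4. Total = 18.97+103.5+148.4 = 270.8 kN/m.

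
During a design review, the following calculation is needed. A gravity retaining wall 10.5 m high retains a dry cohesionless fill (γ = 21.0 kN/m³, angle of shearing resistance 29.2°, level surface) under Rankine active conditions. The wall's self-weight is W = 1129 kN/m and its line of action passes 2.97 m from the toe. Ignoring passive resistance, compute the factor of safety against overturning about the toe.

K_a = tan²(45° − 29.2°/2) = 0.3442.
P_a = ½K_aγH² = 0.5×0.3442×21.0×10.5² = 398.5 kN/m, acting at H/3 = 3.500 m above the base.
Overturning moment M_o = P_a × H/3 = 398.5 × 3.500 = 1395.
Resisting moment M_r = W × 2.97 = 1129 × 2.97 = 3353.
FS_overturning = M_r/M_o = 3353/1395 = 2.404.

2.40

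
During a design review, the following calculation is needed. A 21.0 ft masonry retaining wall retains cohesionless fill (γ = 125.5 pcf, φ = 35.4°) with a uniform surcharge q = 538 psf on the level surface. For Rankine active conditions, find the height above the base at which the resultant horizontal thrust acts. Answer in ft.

8.01 ft

K_a = 0.2664.
Triangular part P₁ = ½K_aγH² = 7372 at H/3 = 7.000 ft; rectangular part P₂ = K_a q H = 3010 at H/2 = 10.50 ft.
ȳ = (P₁·7.000 + P₂·10.50)/(P₁+P₂) = 8.015 ft.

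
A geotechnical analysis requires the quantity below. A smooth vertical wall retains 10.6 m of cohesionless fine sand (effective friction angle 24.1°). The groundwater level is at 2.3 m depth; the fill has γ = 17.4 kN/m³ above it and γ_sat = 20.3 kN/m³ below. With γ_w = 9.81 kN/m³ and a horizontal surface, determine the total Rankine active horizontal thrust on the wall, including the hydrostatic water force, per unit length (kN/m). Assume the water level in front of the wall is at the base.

649 kN/m

K_a = tan²(45° − φ/2) = 0.4201.
γ' = 20.3 − 9.81 = 10.49 kN/m³. Depth below WT = 8.3 m.
σ'_h at WT = K_a γ d_w = 16.81 kPa; at base = 16.81 + K_a γ' × 8.3 = 53.39 kPa.
P₁ (0–2.3 m) = ½×16.81×2.3 = 19.34. P₂ (2.3–10.6 m) = ½(16.81+53.39)×8.3 = 291.4.
P_w = ½ γ_w h₂² = 0.5×9.81×8.3² = 337.9. Total = 19.34+291.4+337.9 = 648.6 kN/m.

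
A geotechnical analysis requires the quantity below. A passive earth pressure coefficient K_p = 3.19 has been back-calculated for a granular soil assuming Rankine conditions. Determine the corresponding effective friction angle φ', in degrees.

K_p = (1+sin φ)/(1−sin φ) ⇒ sin φ = (K_p − 1)/(K_p + 1) = 0.5227.
φ = arcsin(0.5227) = 31.51°.

31.5°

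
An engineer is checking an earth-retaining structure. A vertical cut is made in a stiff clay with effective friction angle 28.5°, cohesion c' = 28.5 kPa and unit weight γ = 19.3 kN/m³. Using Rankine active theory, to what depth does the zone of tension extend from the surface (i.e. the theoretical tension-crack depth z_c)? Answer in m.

K_a = tan²(45° − 28.5°/2) = 0.3540; √K_a = 0.5949.
The active pressure is zero where K_a γ z = 2c√K_a, so z_c = 2c/(γ√K_a) = 2×28.5/(19.3×0.5949) = 4.964 m.

4.96 m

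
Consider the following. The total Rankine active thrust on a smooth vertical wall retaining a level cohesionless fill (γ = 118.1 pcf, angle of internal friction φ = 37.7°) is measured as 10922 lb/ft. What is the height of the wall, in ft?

27.7 ft

K_a = 0.2411. P_a = ½ K_a γ H² ⇒ H = √(2P_a/(K_a γ)).
H = √(2×10922/(0.2411×118.1)) = 27.70 ft.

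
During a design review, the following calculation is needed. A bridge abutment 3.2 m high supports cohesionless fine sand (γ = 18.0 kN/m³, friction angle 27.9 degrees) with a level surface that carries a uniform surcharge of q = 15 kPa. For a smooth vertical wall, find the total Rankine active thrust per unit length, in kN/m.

50.8 kN/m

K_a = tan²(45° − φ/2) = 0.3625.
Soil triangle: ½ K_a γ H² = 0.5×0.3625×18.0×3.2² = 33.40 kN/m.
Surcharge rectangle: K_a q H = 0.3625×15×3.2 = 17.40 kN/m.
Total = 33.40 + 17.40 = 50.80 kN/m.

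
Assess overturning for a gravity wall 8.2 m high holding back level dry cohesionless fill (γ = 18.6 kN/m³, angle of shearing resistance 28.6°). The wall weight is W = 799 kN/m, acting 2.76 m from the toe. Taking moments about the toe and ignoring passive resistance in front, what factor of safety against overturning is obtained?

K_a = tan²(45° − 28.6°/2) = 0.3525.
P_a = ½K_aγH² = 0.5×0.3525×18.6×8.2² = 220.5 kN/m, acting at H/3 = 2.733 m above the base.
Overturning moment M_o = P_a × H/3 = 220.5 × 2.733 = 602.6.
Resisting moment M_r = W × 2.76 = 799 × 2.76 = 2205.
FS_overturning = M_r/M_o = 2205/602.6 = 3.660.

3.66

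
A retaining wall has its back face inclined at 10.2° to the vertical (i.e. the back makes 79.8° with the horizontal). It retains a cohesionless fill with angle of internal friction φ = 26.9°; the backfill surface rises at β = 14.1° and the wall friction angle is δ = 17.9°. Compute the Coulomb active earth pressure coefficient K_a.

K_a = sin²(α+φ) / [sin²α · sin(α−δ) · (1 + √{sin(φ+δ)sin(φ−β) / (sin(α−δ)sin(α+β))})²].
With α = 79.8°, φ = 26.9°, δ = 17.9°, β = 14.1°: K_a = 0.5316.

0.532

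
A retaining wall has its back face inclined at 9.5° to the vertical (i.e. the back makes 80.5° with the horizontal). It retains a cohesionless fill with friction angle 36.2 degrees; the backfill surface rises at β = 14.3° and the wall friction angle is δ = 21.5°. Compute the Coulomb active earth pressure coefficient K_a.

0.370

K_a = sin²(α+φ) / [sin²α · sin(α−δ) · (1 + √{sin(φ+δ)sin(φ−β) / (sin(α−δ)sin(α+β))})²].
With α = 80.5°, φ = 36.2°, δ = 21.5°, β = 14.3°: K_a = 0.3704.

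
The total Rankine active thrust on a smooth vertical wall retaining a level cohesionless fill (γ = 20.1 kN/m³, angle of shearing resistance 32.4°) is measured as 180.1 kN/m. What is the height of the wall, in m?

K_a = 0.3022. P_a = ½ K_a γ H² ⇒ H = √(2P_a/(K_a γ)).
H = √(2×180.1/(0.3022×20.1)) = 7.700 m.

7.70 m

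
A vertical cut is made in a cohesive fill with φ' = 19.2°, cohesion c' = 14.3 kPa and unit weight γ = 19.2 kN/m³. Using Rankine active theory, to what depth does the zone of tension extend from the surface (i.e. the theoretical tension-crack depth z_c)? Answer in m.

2.10 m

K_a = tan²(45° − 19.2°/2) = 0.5050; √K_a = 0.7107.
The active pressure is zero where K_a γ z = 2c√K_a, so z_c = 2c/(γ√K_a) = 2×14.3/(19.2×0.7107) = 2.096 m.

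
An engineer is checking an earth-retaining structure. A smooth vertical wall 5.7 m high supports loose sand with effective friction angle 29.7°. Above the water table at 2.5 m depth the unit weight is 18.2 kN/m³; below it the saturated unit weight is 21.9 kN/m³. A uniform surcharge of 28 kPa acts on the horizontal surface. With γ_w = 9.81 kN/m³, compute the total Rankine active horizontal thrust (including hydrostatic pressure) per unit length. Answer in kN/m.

K_a = tan²(45° − φ/2) = 0.3374.
γ' = 21.9 − 9.81 = 12.09 kN/m³. h₂ = H − d_w = 3.2 m.
σ'_h: at surface K_a·q = 9.447; at WT K_a(q+γd_w) = 24.80; at base K_a(q+γd_w+γ'h₂) = 37.85 kPa.
P₁ = ½(9.447+24.80)×2.5 = 42.81; P₂ = ½(24.80+37.85)×3.2 = 100.2; P_w = ½γ_w h₂² = 50.23.
Total = 42.81+100.2+50.23 = 193.3 kN/m.

193 kN/m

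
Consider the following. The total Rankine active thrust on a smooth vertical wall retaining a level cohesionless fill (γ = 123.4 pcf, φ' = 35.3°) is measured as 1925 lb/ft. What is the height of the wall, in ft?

10.8 ft

K_a = 0.2675. P_a = ½ K_a γ H² ⇒ H = √(2P_a/(K_a γ)).
H = √(2×1925/(0.2675×123.4)) = 10.80 ft.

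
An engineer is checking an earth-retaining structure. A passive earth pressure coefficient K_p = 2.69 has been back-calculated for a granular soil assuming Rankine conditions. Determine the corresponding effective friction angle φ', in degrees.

27.3°

K_p = (1+sin φ)/(1−sin φ) ⇒ sin φ = (K_p − 1)/(K_p + 1) = 0.4580.
φ = arcsin(0.4580) = 27.26°.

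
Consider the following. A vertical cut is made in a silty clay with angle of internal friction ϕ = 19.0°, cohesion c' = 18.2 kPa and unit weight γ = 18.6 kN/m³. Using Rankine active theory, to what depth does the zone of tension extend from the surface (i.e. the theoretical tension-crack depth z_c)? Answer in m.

2.74 m

K_a = tan²(45° − 19.0°/2) = 0.5088; √K_a = 0.7133.
The active pressure is zero where K_a γ z = 2c√K_a, so z_c = 2c/(γ√K_a) = 2×18.2/(18.6×0.7133) = 2.744 m.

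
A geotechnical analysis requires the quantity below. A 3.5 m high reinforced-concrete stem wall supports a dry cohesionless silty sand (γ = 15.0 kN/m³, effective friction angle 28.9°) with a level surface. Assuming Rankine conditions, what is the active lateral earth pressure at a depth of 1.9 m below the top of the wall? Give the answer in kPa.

K_a = (1 − sin φ)/(1 + sin φ) = 0.3484.
σ_h = K_a γ z = 0.3484 × 15.0 × 1.9 = 9.928 kPa.

9.93 kPa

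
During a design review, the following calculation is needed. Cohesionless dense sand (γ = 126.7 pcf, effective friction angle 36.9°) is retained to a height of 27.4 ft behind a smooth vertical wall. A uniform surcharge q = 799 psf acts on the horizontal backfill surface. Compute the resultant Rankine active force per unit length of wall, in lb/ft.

17300 lb/ft

K_a = tan²(45° − φ/2) = 0.2497.
Soil triangle: ½ K_a γ H² = 0.5×0.2497×126.7×27.4² = 11870 lb/ft.
Surcharge rectangle: K_a q H = 0.2497×799×27.4 = 5466 lb/ft.
Total = 11870 + 5466 = 17340 lb/ft.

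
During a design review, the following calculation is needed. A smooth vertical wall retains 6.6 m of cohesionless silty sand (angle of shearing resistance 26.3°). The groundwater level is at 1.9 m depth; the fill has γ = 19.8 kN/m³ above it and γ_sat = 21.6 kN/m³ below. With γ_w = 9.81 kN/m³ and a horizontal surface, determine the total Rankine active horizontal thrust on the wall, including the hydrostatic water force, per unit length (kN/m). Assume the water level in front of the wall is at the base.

241 kN/m

K_a = tan²(45° − φ/2) = 0.3859.
γ' = 21.6 − 9.81 = 11.79 kN/m³. Depth below WT = 4.7 m.
σ'_h at WT = K_a γ d_w = 14.52 kPa; at base = 14.52 + K_a γ' × 4.7 = 35.90 kPa.
P₁ (0–1.9 m) = ½×14.52×1.9 = 13.79. P₂ (1.9–6.6 m) = ½(14.52+35.90)×4.7 = 118.5.
P_w = ½ γ_w h₂² = 0.5×9.81×4.7² = 108.4. Total = 13.79+118.5+108.4 = 240.6 kN/m.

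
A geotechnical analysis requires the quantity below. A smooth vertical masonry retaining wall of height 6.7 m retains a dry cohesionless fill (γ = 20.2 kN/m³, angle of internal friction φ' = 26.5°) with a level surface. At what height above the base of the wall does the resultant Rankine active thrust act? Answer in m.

K_a = 0.3829.
The pressure distribution is triangular, so the resultant acts at H/3 above the base = 6.7/3 = 2.233 m.

2.23 m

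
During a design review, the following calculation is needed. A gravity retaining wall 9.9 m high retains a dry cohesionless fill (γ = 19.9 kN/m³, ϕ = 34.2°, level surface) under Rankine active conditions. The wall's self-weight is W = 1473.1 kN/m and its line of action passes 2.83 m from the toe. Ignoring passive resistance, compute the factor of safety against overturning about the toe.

K_a = tan²(45° − 34.2°/2) = 0.2803.
P_a = ½K_aγH² = 0.5×0.2803×19.9×9.9² = 273.4 kN/m, acting at H/3 = 3.300 m above the base.
Overturning moment M_o = P_a × H/3 = 273.4 × 3.300 = 902.2.
Resisting moment M_r = W × 2.83 = 1473.1 × 2.83 = 4169.
FS_overturning = M_r/M_o = 4169/902.2 = 4.621.

4.62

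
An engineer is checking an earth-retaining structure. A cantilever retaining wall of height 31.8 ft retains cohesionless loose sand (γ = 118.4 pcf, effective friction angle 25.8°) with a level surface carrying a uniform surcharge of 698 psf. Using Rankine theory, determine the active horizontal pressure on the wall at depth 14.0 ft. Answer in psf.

K_a = (1 − sin φ)/(1 + sin φ) = 0.3935.
σ_v = γz + q = 118.4 × 14.0 + 698 = 2356 psf.
σ_h = K_a σ_v = 0.3935 × 2356 = 926.9 psf.

927 psf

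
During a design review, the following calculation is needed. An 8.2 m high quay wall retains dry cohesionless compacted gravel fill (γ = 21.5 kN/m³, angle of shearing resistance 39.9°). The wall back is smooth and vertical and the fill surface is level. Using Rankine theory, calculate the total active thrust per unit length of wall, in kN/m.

K_a = tan²(45° − φ/2) = 0.2184.
P_a = ½ K_a γ H² = 0.5 × 0.2184 × 21.5 × 8.2² = 157.9 kN/m.

158 kN/m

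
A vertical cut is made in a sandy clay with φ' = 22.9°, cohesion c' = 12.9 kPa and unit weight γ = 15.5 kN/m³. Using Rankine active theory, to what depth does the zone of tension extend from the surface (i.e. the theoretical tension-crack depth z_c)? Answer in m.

2.51 m

K_a = tan²(45° − 22.9°/2) = 0.4398; √K_a = 0.6631.
The active pressure is zero where K_a γ z = 2c√K_a, so z_c = 2c/(γ√K_a) = 2×12.9/(15.5×0.6631) = 2.510 m.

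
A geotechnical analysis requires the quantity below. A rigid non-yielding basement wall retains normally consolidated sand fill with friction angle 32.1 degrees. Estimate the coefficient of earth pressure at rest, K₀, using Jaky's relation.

0.469

K₀ = 1 − sin φ' = 1 − sin 32.1° = 0.4686.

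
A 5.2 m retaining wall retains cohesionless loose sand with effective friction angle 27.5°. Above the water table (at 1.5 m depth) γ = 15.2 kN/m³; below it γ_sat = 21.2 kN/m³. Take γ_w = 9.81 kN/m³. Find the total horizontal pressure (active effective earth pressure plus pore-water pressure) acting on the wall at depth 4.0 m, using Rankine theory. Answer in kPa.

K_a = (1 − sin φ)/(1 + sin φ) = 0.3682.
γ' = 21.2 − 9.81 = 11.39 kN/m³.
Effective vertical stress at 4.0 m: σ'_v = 15.2×1.5 + 11.39×2.50 = 51.27 kPa.
σ'_h = K_a σ'_v = 0.3682 × 51.27 = 18.88 kPa; u = γ_w × 2.50 = 24.53 kPa.
Total σ_h = 18.88 + 24.53 = 43.41 kPa.

43.4 kPa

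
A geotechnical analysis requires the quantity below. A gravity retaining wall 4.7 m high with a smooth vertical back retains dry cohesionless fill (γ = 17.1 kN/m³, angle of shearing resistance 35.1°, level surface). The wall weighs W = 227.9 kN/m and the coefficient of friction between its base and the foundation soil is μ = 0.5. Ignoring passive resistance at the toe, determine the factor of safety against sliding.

K_a = tan²(45° − 35.1°/2) = 0.2698.
P_a = ½K_aγH² = 0.5×0.2698×17.1×4.7² = 50.96 kN/m, acting at H/3 = 1.567 m above the base.
FS_sliding = μW / P_a = 0.5×227.9 / 50.96 = 2.236.

2.24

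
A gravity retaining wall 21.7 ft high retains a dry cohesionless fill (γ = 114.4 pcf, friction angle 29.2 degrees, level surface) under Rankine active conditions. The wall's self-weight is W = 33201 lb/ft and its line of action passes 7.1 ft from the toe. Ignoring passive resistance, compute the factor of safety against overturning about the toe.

3.52

K_a = tan²(45° − 29.2°/2) = 0.3442.
P_a = ½K_aγH² = 0.5×0.3442×114.4×21.7² = 9271 lb/ft, acting at H/3 = 7.233 ft above the base.
Overturning moment M_o = P_a × H/3 = 9271 × 7.233 = 67060.
Resisting moment M_r = W × 7.1 = 33201 × 7.1 = 235700.
FS_overturning = M_r/M_o = 235700/67060 = 3.515.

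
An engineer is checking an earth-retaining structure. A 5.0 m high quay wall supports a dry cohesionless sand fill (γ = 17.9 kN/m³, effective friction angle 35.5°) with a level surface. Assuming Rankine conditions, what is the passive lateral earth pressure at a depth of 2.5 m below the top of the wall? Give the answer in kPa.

169 kPa

K_p = (1 + sin φ)/(1 − sin φ) = 3.770.
σ_h = K_p γ z = 3.770 × 17.9 × 2.5 = 168.7 kPa.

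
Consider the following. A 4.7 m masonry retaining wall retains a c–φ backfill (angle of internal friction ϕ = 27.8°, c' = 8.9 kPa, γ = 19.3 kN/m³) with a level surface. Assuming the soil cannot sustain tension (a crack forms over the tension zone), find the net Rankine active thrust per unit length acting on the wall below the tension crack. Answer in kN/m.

35.3 kN/m

K_a = 0.3639; √K_a = 0.6032.
Tension-crack depth z_c = 2c/(γ√K_a) = 2×8.9/(19.3×0.6032) = 1.529 m.
σ_a at base = K_a γ H − 2c√K_a = 0.3639×19.3×4.7 − 2×8.9×0.6032 = 22.27 kPa.
P_a = ½ × 22.27 × (H − z_c) = 0.5×22.27×3.171 = 35.31 kN/m.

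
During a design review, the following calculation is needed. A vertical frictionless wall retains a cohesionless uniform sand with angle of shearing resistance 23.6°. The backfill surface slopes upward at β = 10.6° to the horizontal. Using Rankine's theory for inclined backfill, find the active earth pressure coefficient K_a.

K_a = cos β · (cos β − √(cos²β − cos²φ)) / (cos β + √(cos²β − cos²φ)).
cos β = 0.9829, cos φ = 0.9164, √(cos²β − cos²φ) = 0.3556.
K_a = 0.9829 × (0.9829 − 0.3556)/(0.9829 + 0.3556) = 0.4607.

0.461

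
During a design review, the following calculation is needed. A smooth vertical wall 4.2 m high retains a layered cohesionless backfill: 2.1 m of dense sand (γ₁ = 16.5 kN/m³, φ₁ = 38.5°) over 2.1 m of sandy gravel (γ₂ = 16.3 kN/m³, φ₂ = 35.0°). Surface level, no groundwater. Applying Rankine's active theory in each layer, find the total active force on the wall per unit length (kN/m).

37.9 kN/m

K_a1 = tan²(45°−38.5°/2) = 0.2327; K_a2 = tan²(45°−35.0°/2) = 0.2710.
Layer 1: σ at base = K_a1 γ₁ h₁ = 8.061 kPa; P₁ = ½×8.061×2.1 = 8.465.
Layer 2: σ_v at top = γ₁h₁ = 34.65; σ_h top = K_a2×34.65 = 9.390; σ_h base = K_a2×(34.65+16.3×2.1) = 18.67.
P₂ = ½(9.390+18.67)×2.1 = 29.46. Total P_a = 8.465+29.46 = 37.92 kN/m.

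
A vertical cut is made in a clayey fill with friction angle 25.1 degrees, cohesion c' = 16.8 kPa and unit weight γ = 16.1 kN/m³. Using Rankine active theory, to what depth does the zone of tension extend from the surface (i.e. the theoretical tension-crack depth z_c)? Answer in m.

K_a = tan²(45° − 25.1°/2) = 0.4043; √K_a = 0.6358.
The active pressure is zero where K_a γ z = 2c√K_a, so z_c = 2c/(γ√K_a) = 2×16.8/(16.1×0.6358) = 3.282 m.

3.28 m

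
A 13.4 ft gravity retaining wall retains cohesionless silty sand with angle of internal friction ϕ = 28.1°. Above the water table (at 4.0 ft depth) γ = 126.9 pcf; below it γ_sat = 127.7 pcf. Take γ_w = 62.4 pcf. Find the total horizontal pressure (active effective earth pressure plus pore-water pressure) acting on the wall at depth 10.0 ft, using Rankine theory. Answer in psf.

698 psf

K_a = (1 − sin φ)/(1 + sin φ) = 0.3596.
γ' = 127.7 − 62.4 = 65.30 pcf.
Effective vertical stress at 10.0 ft: σ'_v = 126.9×4.0 + 65.30×6.00 = 899.4 psf.
σ'_h = K_a σ'_v = 0.3596 × 899.4 = 323.4 psf; u = γ_w × 6.00 = 374.4 psf.
Total σ_h = 323.4 + 374.4 = 697.8 psf.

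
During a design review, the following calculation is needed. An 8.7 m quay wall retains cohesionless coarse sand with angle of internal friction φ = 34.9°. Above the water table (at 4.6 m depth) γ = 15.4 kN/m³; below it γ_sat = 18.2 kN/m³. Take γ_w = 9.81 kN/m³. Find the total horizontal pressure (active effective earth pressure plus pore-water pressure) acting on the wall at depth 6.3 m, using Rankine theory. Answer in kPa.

39.8 kPa

K_a = (1 − sin φ)/(1 + sin φ) = 0.2721.
γ' = 18.2 − 9.81 = 8.390 kN/m³.
Effective vertical stress at 6.3 m: σ'_v = 15.4×4.6 + 8.390×1.70 = 85.10 kPa.
σ'_h = K_a σ'_v = 0.2721 × 85.10 = 23.16 kPa; u = γ_w × 1.70 = 16.68 kPa.
Total σ_h = 23.16 + 16.68 = 39.84 kPa.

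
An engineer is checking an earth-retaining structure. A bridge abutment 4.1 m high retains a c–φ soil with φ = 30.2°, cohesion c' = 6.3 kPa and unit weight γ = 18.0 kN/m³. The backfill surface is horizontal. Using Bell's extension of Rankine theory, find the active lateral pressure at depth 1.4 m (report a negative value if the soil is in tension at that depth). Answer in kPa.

1.09 kPa

K_a = (1 − sin φ)/(1 + sin φ) = 0.3307.
σ_a = K_a γ z − 2c√K_a = 0.3307×18.0×1.4 − 2×6.3×0.5750 = 1.087 kPa.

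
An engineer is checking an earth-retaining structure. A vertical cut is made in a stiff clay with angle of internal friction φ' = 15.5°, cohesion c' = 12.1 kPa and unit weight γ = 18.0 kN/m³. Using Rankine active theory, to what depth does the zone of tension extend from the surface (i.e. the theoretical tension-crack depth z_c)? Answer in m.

1.77 m

K_a = tan²(45° − 15.5°/2) = 0.5782; √K_a = 0.7604.
The active pressure is zero where K_a γ z = 2c√K_a, so z_c = 2c/(γ√K_a) = 2×12.1/(18.0×0.7604) = 1.768 m.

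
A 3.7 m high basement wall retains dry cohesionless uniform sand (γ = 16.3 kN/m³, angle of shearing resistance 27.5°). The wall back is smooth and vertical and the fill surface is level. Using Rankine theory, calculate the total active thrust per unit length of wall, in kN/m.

K_a = tan²(45° − φ/2) = 0.3682.
P_a = ½ K_a γ H² = 0.5 × 0.3682 × 16.3 × 3.7² = 41.08 kN/m.

41.1 kN/m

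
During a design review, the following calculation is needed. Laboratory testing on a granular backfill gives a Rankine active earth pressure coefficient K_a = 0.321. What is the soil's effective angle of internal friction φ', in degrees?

K_a = tan²(45° − φ/2) ⇒ 45° − φ/2 = arctan(√0.321) = 29.53°.
φ = 2(45° − 29.53°) = 30.93°.

30.9°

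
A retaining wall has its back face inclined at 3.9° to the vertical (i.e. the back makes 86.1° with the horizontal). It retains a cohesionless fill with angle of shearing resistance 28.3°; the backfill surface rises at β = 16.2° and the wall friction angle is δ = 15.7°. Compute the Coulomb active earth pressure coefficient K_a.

0.453

K_a = sin²(α+φ) / [sin²α · sin(α−δ) · (1 + √{sin(φ+δ)sin(φ−β) / (sin(α−δ)sin(α+β))})²].
With α = 86.1°, φ = 28.3°, δ = 15.7°, β = 16.2°: K_a = 0.4527.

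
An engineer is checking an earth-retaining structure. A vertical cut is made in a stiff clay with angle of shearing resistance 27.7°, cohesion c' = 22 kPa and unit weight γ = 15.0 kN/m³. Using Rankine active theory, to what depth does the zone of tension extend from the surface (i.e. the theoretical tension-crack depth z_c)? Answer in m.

K_a = tan²(45° − 27.7°/2) = 0.3653; √K_a = 0.6044.
The active pressure is zero where K_a γ z = 2c√K_a, so z_c = 2c/(γ√K_a) = 2×22/(15.0×0.6044) = 4.853 m.

4.85 m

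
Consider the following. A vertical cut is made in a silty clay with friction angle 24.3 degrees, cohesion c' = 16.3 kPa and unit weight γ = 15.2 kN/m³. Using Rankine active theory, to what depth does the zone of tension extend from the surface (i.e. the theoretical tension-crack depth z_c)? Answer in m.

K_a = tan²(45° − 24.3°/2) = 0.4169; √K_a = 0.6457.
The active pressure is zero where K_a γ z = 2c√K_a, so z_c = 2c/(γ√K_a) = 2×16.3/(15.2×0.6457) = 3.322 m.

3.32 m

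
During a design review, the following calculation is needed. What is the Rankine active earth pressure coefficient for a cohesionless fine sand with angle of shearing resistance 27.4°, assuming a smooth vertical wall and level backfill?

K_a = (1 − sin φ)/(1 + sin φ) = (1 − sin 27.4°)/(1 + sin 27.4°) = 0.3697.

0.370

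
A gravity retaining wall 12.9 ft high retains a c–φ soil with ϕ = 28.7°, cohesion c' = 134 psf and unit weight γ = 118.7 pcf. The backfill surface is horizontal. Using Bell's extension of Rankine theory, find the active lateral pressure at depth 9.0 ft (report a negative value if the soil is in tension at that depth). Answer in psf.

K_a = (1 − sin φ)/(1 + sin φ) = 0.3511.
σ_a = K_a γ z − 2c√K_a = 0.3511×118.7×9.0 − 2×134×0.5926 = 216.3 psf.

216 psf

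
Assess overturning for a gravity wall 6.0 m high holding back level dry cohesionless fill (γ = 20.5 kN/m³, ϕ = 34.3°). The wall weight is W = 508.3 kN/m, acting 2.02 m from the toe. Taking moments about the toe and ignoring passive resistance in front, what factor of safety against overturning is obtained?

4.98

K_a = tan²(45° − 34.3°/2) = 0.2792.
P_a = ½K_aγH² = 0.5×0.2792×20.5×6.0² = 103.0 kN/m, acting at H/3 = 2.000 m above the base.
Overturning moment M_o = P_a × H/3 = 103.0 × 2.000 = 206.0.
Resisting moment M_r = W × 2.02 = 508.3 × 2.02 = 1027.
FS_overturning = M_r/M_o = 1027/206.0 = 4.984.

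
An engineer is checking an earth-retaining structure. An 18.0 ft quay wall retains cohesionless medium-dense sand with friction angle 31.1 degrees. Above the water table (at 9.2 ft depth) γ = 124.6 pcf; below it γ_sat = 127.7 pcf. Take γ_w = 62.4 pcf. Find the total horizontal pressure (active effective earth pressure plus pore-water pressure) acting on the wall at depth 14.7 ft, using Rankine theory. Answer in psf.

823 psf

K_a = (1 − sin φ)/(1 + sin φ) = 0.3188.
γ' = 127.7 − 62.4 = 65.30 pcf.
Effective vertical stress at 14.7 ft: σ'_v = 124.6×9.2 + 65.30×5.50 = 1505 psf.
σ'_h = K_a σ'_v = 0.3188 × 1505 = 479.9 psf; u = γ_w × 5.50 = 343.2 psf.
Total σ_h = 479.9 + 343.2 = 823.1 psf.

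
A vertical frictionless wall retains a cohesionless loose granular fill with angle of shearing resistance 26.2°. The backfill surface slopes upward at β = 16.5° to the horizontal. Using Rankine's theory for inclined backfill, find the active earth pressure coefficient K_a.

K_a = cos β · (cos β − √(cos²β − cos²φ)) / (cos β + √(cos²β − cos²φ)).
cos β = 0.9588, cos φ = 0.8973, √(cos²β − cos²φ) = 0.3380.
K_a = 0.9588 × (0.9588 − 0.3380)/(0.9588 + 0.3380) = 0.4590.

0.459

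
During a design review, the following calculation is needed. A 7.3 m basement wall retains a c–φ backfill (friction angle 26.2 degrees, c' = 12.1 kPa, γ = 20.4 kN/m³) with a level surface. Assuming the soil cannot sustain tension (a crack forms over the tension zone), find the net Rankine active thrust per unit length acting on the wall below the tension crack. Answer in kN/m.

115 kN/m

K_a = 0.3874; √K_a = 0.6224.
Tension-crack depth z_c = 2c/(γ√K_a) = 2×12.1/(20.4×0.6224) = 1.906 m.
σ_a at base = K_a γ H − 2c√K_a = 0.3874×20.4×7.3 − 2×12.1×0.6224 = 42.63 kPa.
P_a = ½ × 42.63 × (H − z_c) = 0.5×42.63×5.394 = 115.0 kN/m.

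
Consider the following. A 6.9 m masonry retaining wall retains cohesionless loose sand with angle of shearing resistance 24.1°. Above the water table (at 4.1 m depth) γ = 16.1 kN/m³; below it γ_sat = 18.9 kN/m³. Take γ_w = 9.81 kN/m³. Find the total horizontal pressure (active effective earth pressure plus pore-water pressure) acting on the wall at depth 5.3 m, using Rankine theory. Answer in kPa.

44.1 kPa

K_a = (1 − sin φ)/(1 + sin φ) = 0.4201.
γ' = 18.9 − 9.81 = 9.090 kN/m³.
Effective vertical stress at 5.3 m: σ'_v = 16.1×4.1 + 9.090×1.20 = 76.92 kPa.
σ'_h = K_a σ'_v = 0.4201 × 76.92 = 32.31 kPa; u = γ_w × 1.20 = 11.77 kPa.
Total σ_h = 32.31 + 11.77 = 44.09 kPa.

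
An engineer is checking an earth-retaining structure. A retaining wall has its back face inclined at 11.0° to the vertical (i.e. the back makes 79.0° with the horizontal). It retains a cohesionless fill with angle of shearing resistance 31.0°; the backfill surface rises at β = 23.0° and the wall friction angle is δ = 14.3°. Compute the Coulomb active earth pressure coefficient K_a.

0.569

K_a = sin²(α+φ) / [sin²α · sin(α−δ) · (1 + √{sin(φ+δ)sin(φ−β) / (sin(α−δ)sin(α+β))})²].
With α = 79.0°, φ = 31.0°, δ = 14.3°, β = 23.0°: K_a = 0.5692.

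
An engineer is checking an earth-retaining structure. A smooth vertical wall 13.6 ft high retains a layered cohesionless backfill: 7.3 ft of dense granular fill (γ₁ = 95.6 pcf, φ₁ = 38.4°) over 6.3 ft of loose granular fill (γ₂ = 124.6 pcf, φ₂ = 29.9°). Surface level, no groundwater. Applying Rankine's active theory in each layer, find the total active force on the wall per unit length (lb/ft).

K_a1 = tan²(45°−38.4°/2) = 0.2337; K_a2 = tan²(45°−29.9°/2) = 0.3347.
Layer 1: σ at base = K_a1 γ₁ h₁ = 163.1 psf; P₁ = ½×163.1×7.3 = 595.3.
Layer 2: σ_v at top = γ₁h₁ = 697.9; σ_h top = K_a2×697.9 = 233.6; σ_h base = K_a2×(697.9+124.6×6.3) = 496.3.
P₂ = ½(233.6+496.3)×6.3 = 2299. Total P_a = 595.3+2299 = 2894 lb/ft.

2890 lb/ft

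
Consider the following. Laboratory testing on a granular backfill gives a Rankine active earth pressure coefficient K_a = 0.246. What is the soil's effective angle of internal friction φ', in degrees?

K_a = tan²(45° − φ/2) ⇒ 45° − φ/2 = arctan(√0.246) = 26.38°.
φ = 2(45° − 26.38°) = 37.24°.

37.2°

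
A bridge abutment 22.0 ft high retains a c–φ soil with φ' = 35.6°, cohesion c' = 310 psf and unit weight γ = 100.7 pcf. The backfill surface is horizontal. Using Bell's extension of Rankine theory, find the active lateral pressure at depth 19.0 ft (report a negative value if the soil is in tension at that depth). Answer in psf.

K_a = (1 − sin φ)/(1 + sin φ) = 0.2641.
σ_a = K_a γ z − 2c√K_a = 0.2641×100.7×19.0 − 2×310×0.5139 = 186.7 psf.

187 psf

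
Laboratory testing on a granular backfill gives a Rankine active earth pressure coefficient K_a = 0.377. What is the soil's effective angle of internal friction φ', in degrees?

K_a = tan²(45° − φ/2) ⇒ 45° − φ/2 = arctan(√0.377) = 31.55°.
φ = 2(45° − 31.55°) = 26.90°.

26.9°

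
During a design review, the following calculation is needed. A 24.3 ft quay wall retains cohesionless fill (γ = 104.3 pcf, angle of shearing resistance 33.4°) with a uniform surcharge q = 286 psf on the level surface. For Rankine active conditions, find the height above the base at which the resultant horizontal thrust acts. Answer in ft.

8.85 ft

K_a = 0.2899.
Triangular part P₁ = ½K_aγH² = 8928 at H/3 = 8.100 ft; rectangular part P₂ = K_a q H = 2015 at H/2 = 12.15 ft.
ȳ = (P₁·8.100 + P₂·12.15)/(P₁+P₂) = 8.846 ft.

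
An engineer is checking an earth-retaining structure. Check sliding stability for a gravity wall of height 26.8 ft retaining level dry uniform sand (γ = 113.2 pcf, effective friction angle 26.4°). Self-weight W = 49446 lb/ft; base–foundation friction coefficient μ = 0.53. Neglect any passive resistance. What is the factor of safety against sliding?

1.68

K_a = tan²(45° − 26.4°/2) = 0.3844.
P_a = ½K_aγH² = 0.5×0.3844×113.2×26.8² = 15630 lb/ft, acting at H/3 = 8.933 ft above the base.
FS_sliding = μW / P_a = 0.53×49446 / 15630 = 1.677.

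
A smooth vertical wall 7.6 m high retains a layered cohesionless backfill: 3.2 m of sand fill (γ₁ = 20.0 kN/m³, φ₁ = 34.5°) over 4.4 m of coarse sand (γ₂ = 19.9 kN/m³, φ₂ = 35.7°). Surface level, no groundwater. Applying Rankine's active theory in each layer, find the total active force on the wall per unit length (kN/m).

153 kN/m

K_a1 = tan²(45°−34.5°/2) = 0.2768; K_a2 = tan²(45°−35.7°/2) = 0.2630.
Layer 1: σ at base = K_a1 γ₁ h₁ = 17.72 kPa; P₁ = ½×17.72×3.2 = 28.35.
Layer 2: σ_v at top = γ₁h₁ = 64.00; σ_h top = K_a2×64.00 = 16.83; σ_h base = K_a2×(64.00+19.9×4.4) = 39.86.
P₂ = ½(16.83+39.86)×4.4 = 124.7. Total P_a = 28.35+124.7 = 153.1 kN/m.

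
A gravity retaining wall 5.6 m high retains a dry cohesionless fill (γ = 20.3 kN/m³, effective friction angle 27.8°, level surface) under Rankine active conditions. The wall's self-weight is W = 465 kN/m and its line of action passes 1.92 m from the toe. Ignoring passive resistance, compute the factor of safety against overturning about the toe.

K_a = tan²(45° − 27.8°/2) = 0.3639.
P_a = ½K_aγH² = 0.5×0.3639×20.3×5.6² = 115.8 kN/m, acting at H/3 = 1.867 m above the base.
Overturning moment M_o = P_a × H/3 = 115.8 × 1.867 = 216.2.
Resisting moment M_r = W × 1.92 = 465 × 1.92 = 892.8.
FS_overturning = M_r/M_o = 892.8/216.2 = 4.129.

4.13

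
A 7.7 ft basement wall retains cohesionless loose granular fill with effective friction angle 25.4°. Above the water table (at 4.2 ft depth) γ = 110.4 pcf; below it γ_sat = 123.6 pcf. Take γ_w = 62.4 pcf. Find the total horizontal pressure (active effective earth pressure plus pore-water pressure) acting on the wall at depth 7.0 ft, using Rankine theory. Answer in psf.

429 psf

K_a = (1 − sin φ)/(1 + sin φ) = 0.3996.
γ' = 123.6 − 62.4 = 61.20 pcf.
Effective vertical stress at 7.0 ft: σ'_v = 110.4×4.2 + 61.20×2.80 = 635.0 psf.
σ'_h = K_a σ'_v = 0.3996 × 635.0 = 253.8 psf; u = γ_w × 2.80 = 174.7 psf.
Total σ_h = 253.8 + 174.7 = 428.5 psf.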